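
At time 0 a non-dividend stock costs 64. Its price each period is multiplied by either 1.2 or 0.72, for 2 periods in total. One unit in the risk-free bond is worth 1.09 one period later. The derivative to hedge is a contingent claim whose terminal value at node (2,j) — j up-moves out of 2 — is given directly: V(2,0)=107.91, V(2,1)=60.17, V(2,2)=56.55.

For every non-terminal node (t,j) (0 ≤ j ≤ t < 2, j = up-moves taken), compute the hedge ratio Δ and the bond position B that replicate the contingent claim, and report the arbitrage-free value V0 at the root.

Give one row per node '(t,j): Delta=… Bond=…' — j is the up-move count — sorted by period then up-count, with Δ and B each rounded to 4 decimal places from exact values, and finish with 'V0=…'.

Risk-neutral probability p* = (R−d)/(u−d) = (1.09−0.72)/(1.2−0.72) = 0.7708.
At expiry t=2: V(2,0)=107.9100, V(2,1)=60.1700, V(2,2)=56.5500
Node (1,0) S=46.0800: V=(p*·60.1700+(1−p*)·107.9100)/1.09=65.2389; Δ=(60.1700−107.9100)/(55.2960−33.1776)=-2.1584; B=V−Δ·S=164.6972
Node (1,1) S=76.8000: V=(p*·56.5500+(1−p*)·60.1700)/1.09=52.6418; Δ=(56.5500−60.1700)/(92.1600−55.2960)=-0.0982; B=V−Δ·S=60.1835
Node (0,0) S=64.0000: V=(p*·52.6418+(1−p*)·65.2389)/1.09=50.9437; Δ=(52.6418−65.2389)/(76.8000−46.0800)=-0.4101; B=V−Δ·S=77.1877
The time-0 hedge costs 50.9437, which is the no-arbitrage price.

(0,0): Delta=-0.4101 Bond=77.1877
(1,0): Delta=-2.1584 Bond=164.6972
(1,1): Delta=-0.0982 Bond=60.1835
V0=50.9437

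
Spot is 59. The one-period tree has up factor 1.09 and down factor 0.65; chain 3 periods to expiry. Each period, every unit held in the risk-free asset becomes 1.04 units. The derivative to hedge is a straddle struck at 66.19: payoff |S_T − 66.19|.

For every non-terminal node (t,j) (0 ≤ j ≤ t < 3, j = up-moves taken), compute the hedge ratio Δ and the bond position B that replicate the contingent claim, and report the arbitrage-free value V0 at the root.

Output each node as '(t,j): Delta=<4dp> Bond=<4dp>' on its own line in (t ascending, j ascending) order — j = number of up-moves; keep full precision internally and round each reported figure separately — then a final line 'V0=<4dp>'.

Since d<R<u, set p* = (R−d)/(u−d) = 0.8864; price each node as the discounted p*-expectation of its children.
Payoff layer (t=3): V(3,0)=49.9871, V(3,1)=39.0190, V(3,2)=20.6264, V(3,3)=10.2167
  t=2,j=0: stock 24.9275 → up 27.1710 (V=39.0190), down 16.2029 (V=49.9871). Price 38.7167; hedge Δ=-1.0000, bond B=63.6442.
  t=2,j=1: stock 41.8015 → up 45.5636 (V=20.6264), down 27.1710 (V=39.0190). Price 21.8427; hedge Δ=-1.0000, bond B=63.6442.
  t=2,j=2: stock 70.0979 → up 76.4067 (V=10.2167), down 45.5636 (V=20.6264). Price 10.9612; hedge Δ=-0.3375, bond B=34.6195.
  t=1,j=0: stock 38.3500 → up 41.8015 (V=21.8427), down 24.9275 (V=38.7167). Price 22.8464; hedge Δ=-1.0000, bond B=61.1964.
  t=1,j=1: stock 64.3100 → up 70.0979 (V=10.9612), down 41.8015 (V=21.8427). Price 11.7286; hedge Δ=-0.3846, bond B=36.4594.
  t=0,j=0: stock 59.0000 → up 64.3100 (V=11.7286), down 38.3500 (V=22.8464). Price 12.4923; hedge Δ=-0.4283, bond B=37.7600.
Check: Δ(0,0)·S0 + B(0,0) = 12.4923 = V0.

(0,0): Delta=-0.4283 Bond=37.7600
(1,0): Delta=-1.0000 Bond=61.1964
(1,1): Delta=-0.3846 Bond=36.4594
(2,0): Delta=-1.0000 Bond=63.6442
(2,1): Delta=-1.0000 Bond=63.6442
(2,2): Delta=-0.3375 Bond=34.6195
V0=12.4923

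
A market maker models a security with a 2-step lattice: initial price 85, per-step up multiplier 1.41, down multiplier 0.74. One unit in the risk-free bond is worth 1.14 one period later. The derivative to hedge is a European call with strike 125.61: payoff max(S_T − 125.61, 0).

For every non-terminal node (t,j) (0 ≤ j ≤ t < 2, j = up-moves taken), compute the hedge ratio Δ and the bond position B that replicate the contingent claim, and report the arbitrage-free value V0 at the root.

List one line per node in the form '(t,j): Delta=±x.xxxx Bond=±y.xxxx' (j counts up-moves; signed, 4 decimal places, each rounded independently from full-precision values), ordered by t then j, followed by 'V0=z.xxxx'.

Since d<R<u, set p* = (R−d)/(u−d) = 0.5970; price each node as the discounted p*-expectation of its children.
At expiry t=2: V(2,0)=0.0000, V(2,1)=0.0000, V(2,2)=43.3785
  t=1,j=0: stock 62.9000 → up 88.6890 (V=0.0000), down 46.5460 (V=0.0000). Price 0.0000; hedge Δ=0.0000, bond B=0.0000.
  t=1,j=1: stock 119.8500 → up 168.9885 (V=43.3785), down 88.6890 (V=0.0000). Price 22.7172; hedge Δ=0.5402, bond B=-42.0268.
  t=0,j=0: stock 85.0000 → up 119.8500 (V=22.7172), down 62.9000 (V=0.0000). Price 11.8969; hedge Δ=0.3989, bond B=-22.0093.
Check: Δ(0,0)·S0 + B(0,0) = 11.8969 = V0.

(0,0): Delta=0.3989 Bond=-22.0093
(1,0): Delta=0.0000 Bond=0.0000
(1,1): Delta=0.5402 Bond=-42.0268
V0=11.8969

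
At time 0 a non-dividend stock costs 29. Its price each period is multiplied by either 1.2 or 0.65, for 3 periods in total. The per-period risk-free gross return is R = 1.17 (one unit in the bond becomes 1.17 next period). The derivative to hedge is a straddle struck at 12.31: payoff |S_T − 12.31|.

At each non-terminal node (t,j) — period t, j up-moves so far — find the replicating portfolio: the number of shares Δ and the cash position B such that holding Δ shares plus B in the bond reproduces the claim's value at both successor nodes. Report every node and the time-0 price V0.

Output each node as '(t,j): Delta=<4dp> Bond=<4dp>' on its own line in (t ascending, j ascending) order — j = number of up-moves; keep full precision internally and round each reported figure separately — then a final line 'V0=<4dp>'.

Since d<R<u, set p* = (R−d)/(u−d) = 0.9455; price each node as the discounted p*-expectation of its children.
Payoff layer (t=3): V(3,0)=4.3459, V(3,1)=2.3930, V(3,2)=14.8340, V(3,3)=37.8020
Node (2,0) S=12.2525: V=(p*·2.3930+(1−p*)·4.3459)/1.17=2.1363; Δ=(2.3930−4.3459)/(14.7030−7.9641)=-0.2898; B=V−Δ·S=5.6870
Node (2,1) S=22.6200: V=(p*·14.8340+(1−p*)·2.3930)/1.17=12.0986; Δ=(14.8340−2.3930)/(27.1440−14.7030)=1.0000; B=V−Δ·S=-10.5214
Node (2,2) S=41.7600: V=(p*·37.8020+(1−p*)·14.8340)/1.17=31.2386; Δ=(37.8020−14.8340)/(50.1120−27.1440)=1.0000; B=V−Δ·S=-10.5214
Node (1,0) S=18.8500: V=(p*·12.0986+(1−p*)·2.1363)/1.17=9.8763; Δ=(12.0986−2.1363)/(22.6200−12.2525)=0.9609; B=V−Δ·S=-8.2370
Node (1,1) S=34.8000: V=(p*·31.2386+(1−p*)·12.0986)/1.17=25.8074; Δ=(31.2386−12.0986)/(41.7600−22.6200)=1.0000; B=V−Δ·S=-8.9926
Node (0,0) S=29.0000: V=(p*·25.8074+(1−p*)·9.8763)/1.17=21.3149; Δ=(25.8074−9.8763)/(34.8000−18.8500)=0.9988; B=V−Δ·S=-7.6508
Self-financing check: at every node Δ·S+B equals the discounted successor values.

(0,0): Delta=0.9988 Bond=-7.6508
(1,0): Delta=0.9609 Bond=-8.2370
(1,1): Delta=1.0000 Bond=-8.9926
(2,0): Delta=-0.2898 Bond=5.6870
(2,1): Delta=1.0000 Bond=-10.5214
(2,2): Delta=1.0000 Bond=-10.5214
V0=21.3149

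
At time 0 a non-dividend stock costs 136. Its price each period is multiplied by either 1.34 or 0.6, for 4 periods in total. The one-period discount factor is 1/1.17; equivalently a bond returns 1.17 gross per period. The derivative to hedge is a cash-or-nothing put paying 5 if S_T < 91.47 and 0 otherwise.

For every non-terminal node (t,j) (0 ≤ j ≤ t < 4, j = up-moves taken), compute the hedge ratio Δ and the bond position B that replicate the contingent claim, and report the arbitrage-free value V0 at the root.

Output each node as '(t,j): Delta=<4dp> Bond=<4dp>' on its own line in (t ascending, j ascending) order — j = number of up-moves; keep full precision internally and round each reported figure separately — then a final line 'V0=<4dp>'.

(0,0): Delta=-0.0127 Bond=2.3335
(1,0): Delta=-0.0359 Bond=4.6237
(1,1): Delta=-0.0096 Bond=2.1654
(2,0): Delta=0.0000 Bond=3.6526
(2,1): Delta=-0.0407 Bond=5.9338
(2,2): Delta=-0.0054 Bond=1.5195
(3,0): Delta=0.0000 Bond=4.2735
(3,1): Delta=0.0000 Bond=4.2735
(3,2): Delta=-0.0461 Bond=7.7385
(3,3): Delta=0.0000 Bond=0.0000
V0=0.6084

Since d<R<u, set p* = (R−d)/(u−d) = 0.7703; price each node as the discounted p*-expectation of its children.
Terminal payoffs: V(4,0)=5.0000, V(4,1)=5.0000, V(4,2)=5.0000, V(4,3)=0.0000, V(4,4)=0.0000
(3,0): S=29.3760. Δ = (V_up−V_dn)/(S_up−S_dn) = (5.0000−5.0000)/(39.3638−17.6256) = 0.0000. V = [p*·5.0000 + (1−p*)·5.0000]/1.17 = 4.2735. B = V − Δ·S = 4.2735.
(3,1): S=65.6064. Δ = (V_up−V_dn)/(S_up−S_dn) = (5.0000−5.0000)/(87.9126−39.3638) = 0.0000. V = [p*·5.0000 + (1−p*)·5.0000]/1.17 = 4.2735. B = V − Δ·S = 4.2735.
(3,2): S=146.5210. Δ = (V_up−V_dn)/(S_up−S_dn) = (0.0000−5.0000)/(196.3381−87.9126) = -0.0461. V = [p*·0.0000 + (1−p*)·5.0000]/1.17 = 0.9818. B = V − Δ·S = 7.7385.
(3,3): S=327.2301. Δ = (V_up−V_dn)/(S_up−S_dn) = (0.0000−0.0000)/(438.4884−196.3381) = 0.0000. V = [p*·0.0000 + (1−p*)·0.0000]/1.17 = 0.0000. B = V − Δ·S = 0.0000.
(2,0): S=48.9600. Δ = (V_up−V_dn)/(S_up−S_dn) = (4.2735−4.2735)/(65.6064−29.3760) = 0.0000. V = [p*·4.2735 + (1−p*)·4.2735]/1.17 = 3.6526. B = V − Δ·S = 3.6526.
(2,1): S=109.3440. Δ = (V_up−V_dn)/(S_up−S_dn) = (0.9818−4.2735)/(146.5210−65.6064) = -0.0407. V = [p*·0.9818 + (1−p*)·4.2735]/1.17 = 1.4854. B = V − Δ·S = 5.9338.
(2,2): S=244.2016. Δ = (V_up−V_dn)/(S_up−S_dn) = (0.0000−0.9818)/(327.2301−146.5210) = -0.0054. V = [p*·0.0000 + (1−p*)·0.9818]/1.17 = 0.1928. B = V − Δ·S = 1.5195.
(1,0): S=81.6000. Δ = (V_up−V_dn)/(S_up−S_dn) = (1.4854−3.6526)/(109.3440−48.9600) = -0.0359. V = [p*·1.4854 + (1−p*)·3.6526]/1.17 = 1.6951. B = V − Δ·S = 4.6237.
(1,1): S=182.2400. Δ = (V_up−V_dn)/(S_up−S_dn) = (0.1928−1.4854)/(244.2016−109.3440) = -0.0096. V = [p*·0.1928 + (1−p*)·1.4854]/1.17 = 0.4186. B = V − Δ·S = 2.1654.
(0,0): S=136.0000. Δ = (V_up−V_dn)/(S_up−S_dn) = (0.4186−1.6951)/(182.2400−81.6000) = -0.0127. V = [p*·0.4186 + (1−p*)·1.6951]/1.17 = 0.6084. B = V − Δ·S = 2.3335.
Self-financing check: at every node Δ·S+B equals the discounted successor values.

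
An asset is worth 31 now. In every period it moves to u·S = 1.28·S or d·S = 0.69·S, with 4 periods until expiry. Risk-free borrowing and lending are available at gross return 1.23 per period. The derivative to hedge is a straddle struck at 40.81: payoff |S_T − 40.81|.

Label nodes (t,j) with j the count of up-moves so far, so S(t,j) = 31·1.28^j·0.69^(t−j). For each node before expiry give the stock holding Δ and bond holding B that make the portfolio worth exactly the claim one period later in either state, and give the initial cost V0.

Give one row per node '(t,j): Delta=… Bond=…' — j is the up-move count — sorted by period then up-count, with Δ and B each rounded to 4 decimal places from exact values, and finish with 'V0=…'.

The replicating-portfolio and risk-neutral prices coincide; use p* = (1.23−0.69)/(1.28−0.69) = 0.9153 for the latter.
Terminal values V(4,·): V(4,0)=33.7832, V(4,1)=27.7748, V(4,2)=16.6287, V(4,3)=4.0481, V(4,4)=42.4050
Node (3,0) S=10.1838: V=(p*·27.7748+(1−p*)·33.7832)/1.23=22.9951; Δ=(27.7748−33.7832)/(13.0352−7.0268)=-1.0000; B=V−Δ·S=33.1789
Node (3,1) S=18.8916: V=(p*·16.6287+(1−p*)·27.7748)/1.23=14.2872; Δ=(16.6287−27.7748)/(24.1813−13.0352)=-1.0000; B=V−Δ·S=33.1789
Node (3,2) S=35.0454: V=(p*·4.0481+(1−p*)·16.6287)/1.23=4.1579; Δ=(4.0481−16.6287)/(44.8581−24.1813)=-0.6084; B=V−Δ·S=25.4810
Node (3,3) S=65.0117: V=(p*·42.4050+(1−p*)·4.0481)/1.23=31.8329; Δ=(42.4050−4.0481)/(83.2150−44.8581)=1.0000; B=V−Δ·S=-33.1789
Node (2,0) S=14.7591: V=(p*·14.2872+(1−p*)·22.9951)/1.23=12.2156; Δ=(14.2872−22.9951)/(18.8916−10.1838)=-1.0000; B=V−Δ·S=26.9747
Node (2,1) S=27.3792: V=(p*·4.1579+(1−p*)·14.2872)/1.23=4.0783; Δ=(4.1579−14.2872)/(35.0454−18.8916)=-0.6271; B=V−Δ·S=21.2466
Node (2,2) S=50.7904: V=(p*·31.8329+(1−p*)·4.1579)/1.23=23.9736; Δ=(31.8329−4.1579)/(65.0117−35.0454)=0.9235; B=V−Δ·S=-22.9331
Node (1,0) S=21.3900: V=(p*·4.0783+(1−p*)·12.2156)/1.23=3.8764; Δ=(4.0783−12.2156)/(27.3792−14.7591)=-0.6448; B=V−Δ·S=17.6683
Node (1,1) S=39.6800: V=(p*·23.9736+(1−p*)·4.0783)/1.23=18.1200; Δ=(23.9736−4.0783)/(50.7904−27.3792)=0.8498; B=V−Δ·S=-15.6008
Node (0,0) S=31.0000: V=(p*·18.1200+(1−p*)·3.8764)/1.23=13.7503; Δ=(18.1200−3.8764)/(39.6800−21.3900)=0.7788; B=V−Δ·S=-10.3914
Self-financing check: at every node Δ·S+B equals the discounted successor values.

(0,0): Delta=0.7788 Bond=-10.3914
(1,0): Delta=-0.6448 Bond=17.6683
(1,1): Delta=0.8498 Bond=-15.6008
(2,0): Delta=-1.0000 Bond=26.9747
(2,1): Delta=-0.6271 Bond=21.2466
(2,2): Delta=0.9235 Bond=-22.9331
(3,0): Delta=-1.0000 Bond=33.1789
(3,1): Delta=-1.0000 Bond=33.1789
(3,2): Delta=-0.6084 Bond=25.4810
(3,3): Delta=1.0000 Bond=-33.1789
V0=13.7503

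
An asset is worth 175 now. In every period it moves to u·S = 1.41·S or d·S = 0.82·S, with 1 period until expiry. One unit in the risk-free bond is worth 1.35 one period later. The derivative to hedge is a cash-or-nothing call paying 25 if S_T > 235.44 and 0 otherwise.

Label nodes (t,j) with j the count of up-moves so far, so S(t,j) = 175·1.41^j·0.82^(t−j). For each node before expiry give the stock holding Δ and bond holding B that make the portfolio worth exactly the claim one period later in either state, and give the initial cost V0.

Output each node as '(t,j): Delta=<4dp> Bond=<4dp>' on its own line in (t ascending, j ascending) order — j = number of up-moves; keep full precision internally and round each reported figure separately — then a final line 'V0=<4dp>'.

(0,0): Delta=0.2421 Bond=-25.7376
V0=16.6353

Since d<R<u, set p* = (R−d)/(u−d) = 0.8983; price each node as the discounted p*-expectation of its children.
Terminal values V(1,·): V(1,0)=0.0000, V(1,1)=25.0000
(0,0): S=175.0000. Δ = (V_up−V_dn)/(S_up−S_dn) = (25.0000−0.0000)/(246.7500−143.5000) = 0.2421. V = [p*·25.0000 + (1−p*)·0.0000]/1.35 = 16.6353. B = V − Δ·S = -25.7376.
Each (Δ,B) replicates both successor values, so the strategy is self-financing and V0 is arbitrage-free.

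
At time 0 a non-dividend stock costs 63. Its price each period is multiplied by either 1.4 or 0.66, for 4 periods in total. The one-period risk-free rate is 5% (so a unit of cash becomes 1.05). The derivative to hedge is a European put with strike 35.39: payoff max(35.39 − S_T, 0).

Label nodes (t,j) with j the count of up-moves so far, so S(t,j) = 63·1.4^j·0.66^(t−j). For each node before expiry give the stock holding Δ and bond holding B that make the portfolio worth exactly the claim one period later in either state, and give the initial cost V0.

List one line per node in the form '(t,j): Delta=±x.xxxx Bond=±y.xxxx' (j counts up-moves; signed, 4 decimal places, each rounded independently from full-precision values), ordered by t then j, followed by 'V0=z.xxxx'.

(0,0): Delta=-0.0920 Bond=8.6038
(1,0): Delta=-0.2358 Bond=15.0132
(1,1): Delta=-0.0312 Bond=3.6680
(2,0): Delta=-0.5453 Bond=24.2558
(2,1): Delta=-0.1049 Bond=8.1429
(2,2): Delta=0.0000 Bond=0.0000
(3,0): Delta=-1.0000 Bond=33.7048
(3,1): Delta=-0.3529 Bond=18.0772
(3,2): Delta=0.0000 Bond=0.0000
(3,3): Delta=0.0000 Bond=0.0000
V0=2.8059

The replicating-portfolio and risk-neutral prices coincide; use p* = (1.05−0.66)/(1.4−0.66) = 0.5270 for the latter.
Payoff layer (t=4): V(4,0)=23.4359, V(4,1)=10.0329, V(4,2)=0.0000, V(4,3)=0.0000, V(4,4)=0.0000
(3,0): S=18.1122. Δ = (V_up−V_dn)/(S_up−S_dn) = (10.0329−23.4359)/(25.3571−11.9541) = -1.0000. V = [p*·10.0329 + (1−p*)·23.4359]/1.05 = 15.5925. B = V − Δ·S = 33.7048.
(3,1): S=38.4199. Δ = (V_up−V_dn)/(S_up−S_dn) = (0.0000−10.0329)/(53.7879−25.3571) = -0.3529. V = [p*·0.0000 + (1−p*)·10.0329]/1.05 = 4.5193. B = V − Δ·S = 18.0772.
(3,2): S=81.4968. Δ = (V_up−V_dn)/(S_up−S_dn) = (0.0000−0.0000)/(114.0955−53.7879) = 0.0000. V = [p*·0.0000 + (1−p*)·0.0000]/1.05 = 0.0000. B = V − Δ·S = 0.0000.
(3,3): S=172.8720. Δ = (V_up−V_dn)/(S_up−S_dn) = (0.0000−0.0000)/(242.0208−114.0955) = 0.0000. V = [p*·0.0000 + (1−p*)·0.0000]/1.05 = 0.0000. B = V − Δ·S = 0.0000.
(2,0): S=27.4428. Δ = (V_up−V_dn)/(S_up−S_dn) = (4.5193−15.5925)/(38.4199−18.1122) = -0.5453. V = [p*·4.5193 + (1−p*)·15.5925]/1.05 = 9.2920. B = V − Δ·S = 24.2558.
(2,1): S=58.2120. Δ = (V_up−V_dn)/(S_up−S_dn) = (0.0000−4.5193)/(81.4968−38.4199) = -0.1049. V = [p*·0.0000 + (1−p*)·4.5193]/1.05 = 2.0357. B = V − Δ·S = 8.1429.
(2,2): S=123.4800. Δ = (V_up−V_dn)/(S_up−S_dn) = (0.0000−0.0000)/(172.8720−81.4968) = 0.0000. V = [p*·0.0000 + (1−p*)·0.0000]/1.05 = 0.0000. B = V − Δ·S = 0.0000.
(1,0): S=41.5800. Δ = (V_up−V_dn)/(S_up−S_dn) = (2.0357−9.2920)/(58.2120−27.4428) = -0.2358. V = [p*·2.0357 + (1−p*)·9.2920]/1.05 = 5.2074. B = V − Δ·S = 15.0132.
(1,1): S=88.2000. Δ = (V_up−V_dn)/(S_up−S_dn) = (0.0000−2.0357)/(123.4800−58.2120) = -0.0312. V = [p*·0.0000 + (1−p*)·2.0357]/1.05 = 0.9170. B = V − Δ·S = 3.6680.
(0,0): S=63.0000. Δ = (V_up−V_dn)/(S_up−S_dn) = (0.9170−5.2074)/(88.2000−41.5800) = -0.0920. V = [p*·0.9170 + (1−p*)·5.2074]/1.05 = 2.8059. B = V − Δ·S = 8.6038.
Self-financing check: at every node Δ·S+B equals the discounted successor values.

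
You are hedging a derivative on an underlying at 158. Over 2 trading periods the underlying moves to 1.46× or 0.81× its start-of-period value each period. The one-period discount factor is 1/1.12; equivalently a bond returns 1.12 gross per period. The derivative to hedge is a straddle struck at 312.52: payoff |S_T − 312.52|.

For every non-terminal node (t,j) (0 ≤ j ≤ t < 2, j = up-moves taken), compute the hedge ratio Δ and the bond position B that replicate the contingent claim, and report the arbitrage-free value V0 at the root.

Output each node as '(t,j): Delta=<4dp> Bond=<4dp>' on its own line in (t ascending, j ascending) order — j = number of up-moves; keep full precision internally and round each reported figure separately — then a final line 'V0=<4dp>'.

(0,0): Delta=-0.7987 Bond=226.1387
(1,0): Delta=-1.0000 Bond=279.0357
(1,1): Delta=-0.6762 Bond=225.0221
V0=99.9416

Under the risk-neutral measure, an up-move has probability p* = (R−d)/(u−d) = 0.4769 and values discount at R = 1.12.
Terminal payoffs: V(2,0)=208.8562, V(2,1)=125.6692, V(2,2)=24.2728
  t=1,j=0: stock 127.9800 → up 186.8508 (V=125.6692), down 103.6638 (V=208.8562). Price 151.0557; hedge Δ=-1.0000, bond B=279.0357.
  t=1,j=1: stock 230.6800 → up 336.7928 (V=24.2728), down 186.8508 (V=125.6692). Price 69.0276; hedge Δ=-0.6762, bond B=225.0221.
  t=0,j=0: stock 158.0000 → up 230.6800 (V=69.0276), down 127.9800 (V=151.0557). Price 99.9416; hedge Δ=-0.7987, bond B=226.1387.
Each (Δ,B) replicates both successor values, so the strategy is self-financing and V0 is arbitrage-free.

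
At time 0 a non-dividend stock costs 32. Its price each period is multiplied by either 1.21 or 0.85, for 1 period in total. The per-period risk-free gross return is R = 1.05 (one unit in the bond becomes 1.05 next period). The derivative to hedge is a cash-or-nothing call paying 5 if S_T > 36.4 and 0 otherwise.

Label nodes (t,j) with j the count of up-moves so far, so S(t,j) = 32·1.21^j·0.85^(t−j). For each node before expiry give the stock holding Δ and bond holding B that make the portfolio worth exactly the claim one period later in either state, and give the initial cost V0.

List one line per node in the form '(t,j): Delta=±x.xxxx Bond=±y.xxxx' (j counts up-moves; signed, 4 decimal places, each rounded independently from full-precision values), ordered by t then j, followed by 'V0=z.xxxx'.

(0,0): Delta=0.4340 Bond=-11.2434
V0=2.6455

No-arbitrage ⇒ martingale measure with p* = (R−d)/(u−d) = 0.5556.
Payoff layer (t=1): V(1,0)=0.0000, V(1,1)=5.0000
(0,0): S=32.0000. Δ = (V_up−V_dn)/(S_up−S_dn) = (5.0000−0.0000)/(38.7200−27.2000) = 0.4340. V = [p*·5.0000 + (1−p*)·0.0000]/1.05 = 2.6455. B = V − Δ·S = -11.2434.
Root portfolio cost Δ·32+B reproduces V0=2.6455.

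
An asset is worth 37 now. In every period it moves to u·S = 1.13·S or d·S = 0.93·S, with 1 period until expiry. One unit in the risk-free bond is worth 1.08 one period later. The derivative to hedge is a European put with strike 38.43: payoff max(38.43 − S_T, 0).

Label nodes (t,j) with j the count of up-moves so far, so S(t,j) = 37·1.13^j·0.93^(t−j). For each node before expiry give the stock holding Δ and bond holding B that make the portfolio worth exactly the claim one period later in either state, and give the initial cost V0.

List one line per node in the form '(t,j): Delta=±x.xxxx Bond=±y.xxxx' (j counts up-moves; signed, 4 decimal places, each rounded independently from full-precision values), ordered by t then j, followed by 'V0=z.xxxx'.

Risk-neutral probability p* = (R−d)/(u−d) = (1.08−0.93)/(1.13−0.93) = 0.7500.
At expiry t=1: V(1,0)=4.0200, V(1,1)=0.0000
  t=0,j=0: stock 37.0000 → up 41.8100 (V=0.0000), down 34.4100 (V=4.0200). Price 0.9306; hedge Δ=-0.5432, bond B=21.0306.
Self-financing check: at every node Δ·S+B equals the discounted successor values.

(0,0): Delta=-0.5432 Bond=21.0306
V0=0.9306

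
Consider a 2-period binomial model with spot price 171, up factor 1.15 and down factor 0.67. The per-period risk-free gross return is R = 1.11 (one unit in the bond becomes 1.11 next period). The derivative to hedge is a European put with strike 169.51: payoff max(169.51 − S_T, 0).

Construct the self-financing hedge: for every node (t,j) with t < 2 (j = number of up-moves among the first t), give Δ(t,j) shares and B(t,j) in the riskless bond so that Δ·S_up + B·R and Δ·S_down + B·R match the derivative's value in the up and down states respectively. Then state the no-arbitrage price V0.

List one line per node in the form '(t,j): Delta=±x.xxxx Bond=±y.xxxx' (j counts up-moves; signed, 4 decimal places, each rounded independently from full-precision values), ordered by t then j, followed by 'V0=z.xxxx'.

(0,0): Delta=-0.4302 Bond=78.7611
(1,0): Delta=-1.0000 Bond=152.7117
(1,1): Delta=-0.4000 Bond=81.4896
V0=5.2042

Since d<R<u, set p* = (R−d)/(u−d) = 0.9167; price each node as the discounted p*-expectation of its children.
Payoff layer (t=2): V(2,0)=92.7481, V(2,1)=37.7545, V(2,2)=0.0000
  t=1,j=0: stock 114.5700 → up 131.7555 (V=37.7545), down 76.7619 (V=92.7481). Price 38.1417; hedge Δ=-1.0000, bond B=152.7117.
  t=1,j=1: stock 196.6500 → up 226.1475 (V=0.0000), down 131.7555 (V=37.7545). Price 2.8344; hedge Δ=-0.4000, bond B=81.4896.
  t=0,j=0: stock 171.0000 → up 196.6500 (V=2.8344), down 114.5700 (V=38.1417). Price 5.2042; hedge Δ=-0.4302, bond B=78.7611.
Self-financing check: at every node Δ·S+B equals the discounted successor values.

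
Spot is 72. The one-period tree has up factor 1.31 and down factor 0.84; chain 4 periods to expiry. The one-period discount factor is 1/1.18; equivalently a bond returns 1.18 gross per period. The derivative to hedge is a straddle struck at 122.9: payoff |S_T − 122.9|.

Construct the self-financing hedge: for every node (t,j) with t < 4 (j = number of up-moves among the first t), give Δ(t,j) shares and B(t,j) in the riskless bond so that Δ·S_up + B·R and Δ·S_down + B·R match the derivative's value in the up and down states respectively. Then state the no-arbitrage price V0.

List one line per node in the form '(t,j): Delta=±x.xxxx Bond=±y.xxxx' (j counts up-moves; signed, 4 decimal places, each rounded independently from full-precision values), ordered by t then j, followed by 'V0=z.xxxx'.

Under the risk-neutral measure, an up-move has probability p* = (R−d)/(u−d) = 0.7234 and values discount at R = 1.18.
At expiry t=4: V(4,0)=87.0533, V(4,1)=66.9962, V(4,2)=35.7166, V(4,3)=13.0645, V(4,4)=89.1399
  t=3,j=0: stock 42.6747 → up 55.9038 (V=66.9962), down 35.8467 (V=87.0533). Price 61.4779; hedge Δ=-1.0000, bond B=104.1525.
  t=3,j=1: stock 66.5522 → up 87.1834 (V=35.7166), down 55.9038 (V=66.9962). Price 37.6004; hedge Δ=-1.0000, bond B=104.1525.
  t=3,j=2: stock 103.7897 → up 135.9645 (V=13.0645), down 87.1834 (V=35.7166). Price 16.3814; hedge Δ=-0.4644, bond B=64.5773.
  t=3,j=3: stock 161.8626 → up 212.0399 (V=89.1399), down 135.9645 (V=13.0645). Price 57.7100; hedge Δ=1.0000, bond B=-104.1525.
  t=2,j=0: stock 50.8032 → up 66.5522 (V=37.6004), down 42.6747 (V=61.4779). Price 37.4617; hedge Δ=-1.0000, bond B=88.2649.
  t=2,j=1: stock 79.2288 → up 103.7897 (V=16.3814), down 66.5522 (V=37.6004). Price 18.8563; hedge Δ=-0.5698, bond B=64.0031.
  t=2,j=2: stock 123.5592 → up 161.8626 (V=57.7100), down 103.7897 (V=16.3814). Price 39.2192; hedge Δ=0.7117, bond B=-48.7141.
  t=1,j=0: stock 60.4800 → up 79.2288 (V=18.8563), down 50.8032 (V=37.4617). Price 20.3411; hedge Δ=-0.6545, bond B=59.9269.
  t=1,j=1: stock 94.3200 → up 123.5592 (V=39.2192), down 79.2288 (V=18.8563). Price 28.4635; hedge Δ=0.4593, bond B=-14.8618.
  t=0,j=0: stock 72.0000 → up 94.3200 (V=28.4635), down 60.4800 (V=20.3411). Price 22.2177; hedge Δ=0.2400, bond B=4.9359.
Each (Δ,B) replicates both successor values, so the strategy is self-financing and V0 is arbitrage-free.

(0,0): Delta=0.2400 Bond=4.9359
(1,0): Delta=-0.6545 Bond=59.9269
(1,1): Delta=0.4593 Bond=-14.8618
(2,0): Delta=-1.0000 Bond=88.2649
(2,1): Delta=-0.5698 Bond=64.0031
(2,2): Delta=0.7117 Bond=-48.7141
(3,0): Delta=-1.0000 Bond=104.1525
(3,1): Delta=-1.0000 Bond=104.1525
(3,2): Delta=-0.4644 Bond=64.5773
(3,3): Delta=1.0000 Bond=-104.1525
V0=22.2177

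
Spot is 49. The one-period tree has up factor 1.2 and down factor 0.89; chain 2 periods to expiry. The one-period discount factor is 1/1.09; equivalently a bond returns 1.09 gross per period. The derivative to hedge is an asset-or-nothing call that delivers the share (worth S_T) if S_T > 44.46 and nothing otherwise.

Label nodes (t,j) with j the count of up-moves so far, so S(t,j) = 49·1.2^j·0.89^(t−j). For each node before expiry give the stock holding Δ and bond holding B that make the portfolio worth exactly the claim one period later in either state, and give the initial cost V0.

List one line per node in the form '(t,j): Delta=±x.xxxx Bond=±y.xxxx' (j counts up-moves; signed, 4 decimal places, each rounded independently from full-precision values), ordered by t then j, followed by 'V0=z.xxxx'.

(0,0): Delta=1.8318 Bond=-44.8718
(1,0): Delta=3.8710 Bond=-137.8381
(1,1): Delta=1.0000 Bond=0.0000
V0=44.8868

The replicating-portfolio and risk-neutral prices coincide; use p* = (1.09−0.89)/(1.2−0.89) = 0.6452 for the latter.
Terminal values V(2,·): V(2,0)=0.0000, V(2,1)=52.3320, V(2,2)=70.5600
  t=1,j=0: stock 43.6100 → up 52.3320 (V=52.3320), down 38.8129 (V=0.0000). Price 30.9748; hedge Δ=3.8710, bond B=-137.8381.
  t=1,j=1: stock 58.8000 → up 70.5600 (V=70.5600), down 52.3320 (V=52.3320). Price 58.8000; hedge Δ=1.0000, bond B=0.0000.
  t=0,j=0: stock 49.0000 → up 58.8000 (V=58.8000), down 43.6100 (V=30.9748). Price 44.8868; hedge Δ=1.8318, bond B=-44.8718.
Check: Δ(0,0)·S0 + B(0,0) = 44.8868 = V0.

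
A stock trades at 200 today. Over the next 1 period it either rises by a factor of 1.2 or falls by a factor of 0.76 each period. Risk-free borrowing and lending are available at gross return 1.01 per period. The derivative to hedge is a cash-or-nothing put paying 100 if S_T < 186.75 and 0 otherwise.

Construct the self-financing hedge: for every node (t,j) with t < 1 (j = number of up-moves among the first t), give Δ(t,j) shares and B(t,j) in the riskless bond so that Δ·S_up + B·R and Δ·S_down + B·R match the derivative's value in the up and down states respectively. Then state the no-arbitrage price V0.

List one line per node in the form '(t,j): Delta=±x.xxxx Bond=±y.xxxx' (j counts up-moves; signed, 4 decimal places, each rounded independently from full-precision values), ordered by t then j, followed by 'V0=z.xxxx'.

The replicating-portfolio and risk-neutral prices coincide; use p* = (1.01−0.76)/(1.2−0.76) = 0.5682 for the latter.
Terminal values V(1,·): V(1,0)=100.0000, V(1,1)=0.0000
(0,0): S=200.0000. Δ = (V_up−V_dn)/(S_up−S_dn) = (0.0000−100.0000)/(240.0000−152.0000) = -1.1364. V = [p*·0.0000 + (1−p*)·100.0000]/1.01 = 42.7543. B = V − Δ·S = 270.0270.
Self-financing check: at every node Δ·S+B equals the discounted successor values.

(0,0): Delta=-1.1364 Bond=270.0270
V0=42.7543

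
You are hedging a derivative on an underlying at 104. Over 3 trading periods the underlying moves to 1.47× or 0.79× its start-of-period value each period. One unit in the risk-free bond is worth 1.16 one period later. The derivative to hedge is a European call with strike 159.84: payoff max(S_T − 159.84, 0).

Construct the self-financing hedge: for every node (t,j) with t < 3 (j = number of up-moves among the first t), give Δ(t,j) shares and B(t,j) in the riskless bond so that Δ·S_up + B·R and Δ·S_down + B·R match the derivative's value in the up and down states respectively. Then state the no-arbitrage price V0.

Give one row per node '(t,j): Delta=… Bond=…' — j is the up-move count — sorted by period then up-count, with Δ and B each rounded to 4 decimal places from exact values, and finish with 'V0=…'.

Under the risk-neutral measure, an up-move has probability p* = (R−d)/(u−d) = 0.5441 and values discount at R = 1.16.
Payoff layer (t=3): V(3,0)=0.0000, V(3,1)=0.0000, V(3,2)=17.6995, V(3,3)=170.5184
(2,0): S=64.9064. Δ = (V_up−V_dn)/(S_up−S_dn) = (0.0000−0.0000)/(95.4124−51.2761) = 0.0000. V = [p*·0.0000 + (1−p*)·0.0000]/1.16 = 0.0000. B = V − Δ·S = 0.0000.
(2,1): S=120.7752. Δ = (V_up−V_dn)/(S_up−S_dn) = (17.6995−0.0000)/(177.5395−95.4124) = 0.2155. V = [p*·17.6995 + (1−p*)·0.0000]/1.16 = 8.3023. B = V − Δ·S = -17.7265.
(2,2): S=224.7336. Δ = (V_up−V_dn)/(S_up−S_dn) = (170.5184−17.6995)/(330.3584−177.5395) = 1.0000. V = [p*·170.5184 + (1−p*)·17.6995]/1.16 = 86.9405. B = V − Δ·S = -137.7931.
(1,0): S=82.1600. Δ = (V_up−V_dn)/(S_up−S_dn) = (8.3023−0.0000)/(120.7752−64.9064) = 0.1486. V = [p*·8.3023 + (1−p*)·0.0000]/1.16 = 3.8943. B = V − Δ·S = -8.3149.
(1,1): S=152.8800. Δ = (V_up−V_dn)/(S_up−S_dn) = (86.9405−8.3023)/(224.7336−120.7752) = 0.7564. V = [p*·86.9405 + (1−p*)·8.3023]/1.16 = 44.0437. B = V − Δ·S = -71.6007.
(0,0): S=104.0000. Δ = (V_up−V_dn)/(S_up−S_dn) = (44.0437−3.8943)/(152.8800−82.1600) = 0.5677. V = [p*·44.0437 + (1−p*)·3.8943]/1.16 = 22.1899. B = V − Δ·S = -36.8533.
Self-financing check: at every node Δ·S+B equals the discounted successor values.

(0,0): Delta=0.5677 Bond=-36.8533
(1,0): Delta=0.1486 Bond=-8.3149
(1,1): Delta=0.7564 Bond=-71.6007
(2,0): Delta=0.0000 Bond=0.0000
(2,1): Delta=0.2155 Bond=-17.7265
(2,2): Delta=1.0000 Bond=-137.7931
V0=22.1899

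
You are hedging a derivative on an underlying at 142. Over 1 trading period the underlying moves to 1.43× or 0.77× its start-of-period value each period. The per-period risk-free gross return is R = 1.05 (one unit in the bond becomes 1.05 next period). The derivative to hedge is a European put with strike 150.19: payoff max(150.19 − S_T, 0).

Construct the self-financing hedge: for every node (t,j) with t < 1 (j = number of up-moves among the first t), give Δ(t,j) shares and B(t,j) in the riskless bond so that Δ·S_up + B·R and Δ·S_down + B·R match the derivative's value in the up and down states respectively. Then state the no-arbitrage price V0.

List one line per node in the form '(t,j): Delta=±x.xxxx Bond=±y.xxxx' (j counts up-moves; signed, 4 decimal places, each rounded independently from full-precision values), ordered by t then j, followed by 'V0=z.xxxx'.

(0,0): Delta=-0.4359 Bond=84.2937
V0=22.3997

The replicating-portfolio and risk-neutral prices coincide; use p* = (1.05−0.77)/(1.43−0.77) = 0.4242 for the latter.
At expiry t=1: V(1,0)=40.8500, V(1,1)=0.0000
Node (0,0) S=142.0000: V=(p*·0.0000+(1−p*)·40.8500)/1.05=22.3997; Δ=(0.0000−40.8500)/(203.0600−109.3400)=-0.4359; B=V−Δ·S=84.2937
The time-0 hedge costs 22.3997, which is the no-arbitrage price.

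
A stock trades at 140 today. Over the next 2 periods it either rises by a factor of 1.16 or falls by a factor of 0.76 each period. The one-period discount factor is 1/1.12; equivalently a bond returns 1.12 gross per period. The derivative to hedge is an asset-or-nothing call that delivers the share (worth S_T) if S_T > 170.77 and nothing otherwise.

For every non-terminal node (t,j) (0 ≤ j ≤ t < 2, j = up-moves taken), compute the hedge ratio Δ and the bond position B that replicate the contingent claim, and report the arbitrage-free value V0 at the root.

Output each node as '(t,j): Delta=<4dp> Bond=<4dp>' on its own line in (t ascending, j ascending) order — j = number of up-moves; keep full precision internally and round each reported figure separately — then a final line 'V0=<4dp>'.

The replicating-portfolio and risk-neutral prices coincide; use p* = (1.12−0.76)/(1.16−0.76) = 0.9000 for the latter.
Payoff layer (t=2): V(2,0)=0.0000, V(2,1)=0.0000, V(2,2)=188.3840
  t=1,j=0: stock 106.4000 → up 123.4240 (V=0.0000), down 80.8640 (V=0.0000). Price 0.0000; hedge Δ=0.0000, bond B=0.0000.
  t=1,j=1: stock 162.4000 → up 188.3840 (V=188.3840), down 123.4240 (V=0.0000). Price 151.3800; hedge Δ=2.9000, bond B=-319.5800.
  t=0,j=0: stock 140.0000 → up 162.4000 (V=151.3800), down 106.4000 (V=0.0000). Price 121.6446; hedge Δ=2.7032, bond B=-256.8054.
Each (Δ,B) replicates both successor values, so the strategy is self-financing and V0 is arbitrage-free.

(0,0): Delta=2.7032 Bond=-256.8054
(1,0): Delta=0.0000 Bond=0.0000
(1,1): Delta=2.9000 Bond=-319.5800
V0=121.6446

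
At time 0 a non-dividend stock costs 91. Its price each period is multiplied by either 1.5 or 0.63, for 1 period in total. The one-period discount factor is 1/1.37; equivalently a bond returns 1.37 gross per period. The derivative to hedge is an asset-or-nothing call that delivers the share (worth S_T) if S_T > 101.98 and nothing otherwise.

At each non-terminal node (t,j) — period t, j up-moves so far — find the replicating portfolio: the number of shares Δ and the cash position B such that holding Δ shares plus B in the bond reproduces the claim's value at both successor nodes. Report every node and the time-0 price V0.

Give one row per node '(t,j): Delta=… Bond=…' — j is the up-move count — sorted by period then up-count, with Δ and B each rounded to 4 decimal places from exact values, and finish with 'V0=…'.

The replicating-portfolio and risk-neutral prices coincide; use p* = (1.37−0.63)/(1.5−0.63) = 0.8506 for the latter.
Terminal values V(1,·): V(1,0)=0.0000, V(1,1)=136.5000
  t=0,j=0: stock 91.0000 → up 136.5000 (V=136.5000), down 57.3300 (V=0.0000). Price 84.7470; hedge Δ=1.7241, bond B=-72.1495.
Check: Δ(0,0)·S0 + B(0,0) = 84.7470 = V0.

(0,0): Delta=1.7241 Bond=-72.1495
V0=84.7470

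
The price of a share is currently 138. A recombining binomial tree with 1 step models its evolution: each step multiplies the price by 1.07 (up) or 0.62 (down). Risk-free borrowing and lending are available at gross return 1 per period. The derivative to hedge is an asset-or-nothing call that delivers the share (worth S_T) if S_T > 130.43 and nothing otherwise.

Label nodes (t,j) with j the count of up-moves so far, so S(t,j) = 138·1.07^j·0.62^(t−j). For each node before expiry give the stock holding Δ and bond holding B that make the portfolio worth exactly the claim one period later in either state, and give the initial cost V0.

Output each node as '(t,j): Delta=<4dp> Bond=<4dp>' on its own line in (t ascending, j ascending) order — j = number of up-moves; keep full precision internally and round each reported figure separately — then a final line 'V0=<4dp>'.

The replicating-portfolio and risk-neutral prices coincide; use p* = (1−0.62)/(1.07−0.62) = 0.8444 for the latter.
Payoff layer (t=1): V(1,0)=0.0000, V(1,1)=147.6600
Node (0,0) S=138.0000: V=(p*·147.6600+(1−p*)·0.0000)/1=124.6907; Δ=(147.6600−0.0000)/(147.6600−85.5600)=2.3778; B=V−Δ·S=-203.4427
The time-0 hedge costs 124.6907, which is the no-arbitrage price.

(0,0): Delta=2.3778 Bond=-203.4427
V0=124.6907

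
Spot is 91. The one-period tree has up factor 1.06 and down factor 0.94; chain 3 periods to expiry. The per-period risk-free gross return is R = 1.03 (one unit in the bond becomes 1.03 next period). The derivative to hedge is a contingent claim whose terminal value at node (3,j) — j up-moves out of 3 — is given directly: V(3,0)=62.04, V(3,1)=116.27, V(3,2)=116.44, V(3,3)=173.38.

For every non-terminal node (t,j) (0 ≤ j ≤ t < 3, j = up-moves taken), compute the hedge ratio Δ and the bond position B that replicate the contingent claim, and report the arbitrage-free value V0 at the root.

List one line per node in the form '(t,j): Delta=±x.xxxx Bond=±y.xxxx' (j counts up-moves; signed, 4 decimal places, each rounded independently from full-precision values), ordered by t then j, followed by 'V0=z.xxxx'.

The replicating-portfolio and risk-neutral prices coincide; use p* = (1.03−0.94)/(1.06−0.94) = 0.7500 for the latter.
Payoff layer (t=3): V(3,0)=62.0400, V(3,1)=116.2700, V(3,2)=116.4400, V(3,3)=173.3800
  t=2,j=0: stock 80.4076 → up 85.2321 (V=116.2700), down 75.5831 (V=62.0400). Price 99.7209; hedge Δ=5.6203, bond B=-352.1958.
  t=2,j=1: stock 90.6724 → up 96.1127 (V=116.4400), down 85.2321 (V=116.2700). Price 113.0073; hedge Δ=0.0156, bond B=111.5906.
  t=2,j=2: stock 102.2476 → up 108.3825 (V=173.3800), down 96.1127 (V=116.4400). Price 154.5097; hedge Δ=4.6407, bond B=-319.9903.
  t=1,j=0: stock 85.5400 → up 90.6724 (V=113.0073), down 80.4076 (V=99.7209). Price 106.4910; hedge Δ=1.2944, bond B=-4.2291.
  t=1,j=1: stock 96.4600 → up 102.2476 (V=154.5097), down 90.6724 (V=113.0073). Price 139.9360; hedge Δ=3.5855, bond B=-205.9175.
  t=0,j=0: stock 91.0000 → up 96.4600 (V=139.9360), down 85.5400 (V=106.4910). Price 127.7425; hedge Δ=3.0627, bond B=-150.9664.
Self-financing check: at every node Δ·S+B equals the discounted successor values.

(0,0): Delta=3.0627 Bond=-150.9664
(1,0): Delta=1.2944 Bond=-4.2291
(1,1): Delta=3.5855 Bond=-205.9175
(2,0): Delta=5.6203 Bond=-352.1958
(2,1): Delta=0.0156 Bond=111.5906
(2,2): Delta=4.6407 Bond=-319.9903
V0=127.7425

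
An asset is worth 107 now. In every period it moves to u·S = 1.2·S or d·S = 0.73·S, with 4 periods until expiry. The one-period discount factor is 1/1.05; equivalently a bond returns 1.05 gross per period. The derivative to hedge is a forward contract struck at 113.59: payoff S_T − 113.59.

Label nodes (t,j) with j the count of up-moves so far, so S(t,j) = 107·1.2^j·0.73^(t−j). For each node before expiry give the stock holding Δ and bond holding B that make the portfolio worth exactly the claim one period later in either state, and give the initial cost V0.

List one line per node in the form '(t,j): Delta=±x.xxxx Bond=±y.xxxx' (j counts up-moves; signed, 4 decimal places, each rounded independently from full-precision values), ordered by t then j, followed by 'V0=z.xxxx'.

(0,0): Delta=1.0000 Bond=-93.4508
(1,0): Delta=1.0000 Bond=-98.1233
(1,1): Delta=1.0000 Bond=-98.1233
(2,0): Delta=1.0000 Bond=-103.0295
(2,1): Delta=1.0000 Bond=-103.0295
(2,2): Delta=1.0000 Bond=-103.0295
(3,0): Delta=1.0000 Bond=-108.1810
(3,1): Delta=1.0000 Bond=-108.1810
(3,2): Delta=1.0000 Bond=-108.1810
(3,3): Delta=1.0000 Bond=-108.1810
V0=13.5492

Since d<R<u, set p* = (R−d)/(u−d) = 0.6809; price each node as the discounted p*-expectation of its children.
Terminal values V(4,·): V(4,0)=-83.2039, V(4,1)=-63.6402, V(4,2)=-31.4808, V(4,3)=21.3841, V(4,4)=108.2852
(3,0): S=41.6248. Δ = (V_up−V_dn)/(S_up−S_dn) = (-63.6402−-83.2039)/(49.9498−30.3861) = 1.0000. V = [p*·-63.6402 + (1−p*)·-83.2039]/1.05 = -66.5561. B = V − Δ·S = -108.1810.
(3,1): S=68.4244. Δ = (V_up−V_dn)/(S_up−S_dn) = (-31.4808−-63.6402)/(82.1092−49.9498) = 1.0000. V = [p*·-31.4808 + (1−p*)·-63.6402]/1.05 = -39.7566. B = V − Δ·S = -108.1810.
(3,2): S=112.4784. Δ = (V_up−V_dn)/(S_up−S_dn) = (21.3841−-31.4808)/(134.9741−82.1092) = 1.0000. V = [p*·21.3841 + (1−p*)·-31.4808]/1.05 = 4.2974. B = V − Δ·S = -108.1810.
(3,3): S=184.8960. Δ = (V_up−V_dn)/(S_up−S_dn) = (108.2852−21.3841)/(221.8752−134.9741) = 1.0000. V = [p*·108.2852 + (1−p*)·21.3841]/1.05 = 76.7150. B = V − Δ·S = -108.1810.
(2,0): S=57.0203. Δ = (V_up−V_dn)/(S_up−S_dn) = (-39.7566−-66.5561)/(68.4244−41.6248) = 1.0000. V = [p*·-39.7566 + (1−p*)·-66.5561]/1.05 = -46.0092. B = V − Δ·S = -103.0295.
(2,1): S=93.7320. Δ = (V_up−V_dn)/(S_up−S_dn) = (4.2974−-39.7566)/(112.4784−68.4244) = 1.0000. V = [p*·4.2974 + (1−p*)·-39.7566]/1.05 = -9.2975. B = V − Δ·S = -103.0295.
(2,2): S=154.0800. Δ = (V_up−V_dn)/(S_up−S_dn) = (76.7150−4.2974)/(184.8960−112.4784) = 1.0000. V = [p*·76.7150 + (1−p*)·4.2974]/1.05 = 51.0505. B = V − Δ·S = -103.0295.
(1,0): S=78.1100. Δ = (V_up−V_dn)/(S_up−S_dn) = (-9.2975−-46.0092)/(93.7320−57.0203) = 1.0000. V = [p*·-9.2975 + (1−p*)·-46.0092]/1.05 = -20.0133. B = V − Δ·S = -98.1233.
(1,1): S=128.4000. Δ = (V_up−V_dn)/(S_up−S_dn) = (51.0505−-9.2975)/(154.0800−93.7320) = 1.0000. V = [p*·51.0505 + (1−p*)·-9.2975]/1.05 = 30.2767. B = V − Δ·S = -98.1233.
(0,0): S=107.0000. Δ = (V_up−V_dn)/(S_up−S_dn) = (30.2767−-20.0133)/(128.4000−78.1100) = 1.0000. V = [p*·30.2767 + (1−p*)·-20.0133]/1.05 = 13.5492. B = V − Δ·S = -93.4508.
Root portfolio cost Δ·107+B reproduces V0=13.5492.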